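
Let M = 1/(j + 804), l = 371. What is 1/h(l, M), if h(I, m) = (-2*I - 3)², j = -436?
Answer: 1/555025 ≈ 1.8017e-6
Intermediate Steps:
M = 1/368 (M = 1/(-436 + 804) = 1/368 ≈ 0.0027174)
h(I, m) = (-3 - 2*I)²
1/h(l, M) = 1/((3 + 2*371)²) = 1/((3 + 742)²) = 1/(745²) = 1/555025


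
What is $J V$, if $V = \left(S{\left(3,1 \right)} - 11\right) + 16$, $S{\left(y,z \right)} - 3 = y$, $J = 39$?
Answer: $429$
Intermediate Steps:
$S{\left(y,z \right)} = 3 + y$
$V = 11$ ($V = \left(\left(3 + 3\right) - 11\right) + 16 = \left(6 - 11\right) + 16 = -5 + 16 = 11$)
$J V = 39 \cdot 11 = 429$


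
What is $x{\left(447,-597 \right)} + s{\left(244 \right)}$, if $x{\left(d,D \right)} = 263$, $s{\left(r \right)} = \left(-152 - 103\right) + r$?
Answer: $252$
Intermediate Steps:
$s{\left(r \right)} = -255 + r$
$x{\left(447,-597 \right)} + s{\left(244 \right)} = 263 + \left(-255 + 244\right) = 263 - 11 = 252$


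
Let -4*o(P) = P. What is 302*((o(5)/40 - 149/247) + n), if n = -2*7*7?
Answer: -117720657/3952 ≈ -29788.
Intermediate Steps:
o(P) = -P/4
n = -98 (n = -14*7 = -98)
302*((o(5)/40 - 149/247) + n) = 302*((-¼*5/40 - 149/247) - 98) = 302*((-5/4*1/40 - 149*1/247) - 98) = 302*((-1/32 - 149/247) - 98) = 302*(-5015/7904 - 98) = 302*(-779607/7904) = -117720657/3952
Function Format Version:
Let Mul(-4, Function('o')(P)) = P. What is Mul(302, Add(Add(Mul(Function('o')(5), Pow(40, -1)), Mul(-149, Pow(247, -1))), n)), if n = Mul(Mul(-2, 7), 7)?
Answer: Rational(-117720657, 3952) ≈ -29788.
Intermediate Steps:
Function('o')(P) = Mul(Rational(-1, 4), P)
n = -98 (n = Mul(-14, 7) = -98)
Mul(302, Add(Add(Mul(Function('o')(5), Pow(40, -1)), Mul(-149, Pow(247, -1))), n)) = Mul(302, Add(Add(Mul(Mul(Rational(-1, 4), 5), Pow(40, -1)), Mul(-149, Pow(247, -1))), -98)) = Mul(302, Add(Add(Mul(Rational(-5, 4), Rational(1, 40)), Mul(-149, Rational(1, 247))), -98)) = Mul(302, Add(Add(Rational(-1, 32), Rational(-149, 247)), -98)) = Mul(302, Add(Rational(-5015, 7904), -98)) = Mul(302, Rational(-779607, 7904)) = Rational(-117720657, 3952)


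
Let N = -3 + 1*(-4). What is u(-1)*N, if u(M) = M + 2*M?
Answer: 21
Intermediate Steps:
u(M) = 3*M
N = -7 (N = -3 - 4 = -7)
u(-1)*N = (3*(-1))*(-7) = -3*(-7) = 21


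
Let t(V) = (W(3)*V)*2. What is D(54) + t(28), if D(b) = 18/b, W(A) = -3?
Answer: -503/3 ≈ -167.67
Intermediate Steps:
t(V) = -6*V (t(V) = -3*V*2 = -6*V)
D(54) + t(28) = 18/54 - 6*28 = 18*(1/54) - 168 = 1/3 - 168 = -503/3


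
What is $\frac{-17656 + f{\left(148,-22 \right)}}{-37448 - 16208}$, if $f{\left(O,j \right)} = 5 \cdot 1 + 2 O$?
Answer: $\frac{17355}{53656} \approx 0.32345$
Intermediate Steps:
$f{\left(O,j \right)} = 5 + 2 O$
$\frac{-17656 + f{\left(148,-22 \right)}}{-37448 - 16208} = \frac{-17656 + \left(5 + 2 \cdot 148\right)}{-37448 - 16208} = \frac{-17656 + \left(5 + 296\right)}{-53656} = \left(-17656 + 301\right) \left(- \frac{1}{53656}\right) = \left(-17355\right) \left(- \frac{1}{53656}\right) = \frac{17355}{53656}$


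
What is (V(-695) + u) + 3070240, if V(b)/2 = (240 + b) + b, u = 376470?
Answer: 3444410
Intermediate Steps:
V(b) = 480 + 4*b (V(b) = 2*((240 + b) + b) = 2*(240 + 2*b) = 480 + 4*b)
(V(-695) + u) + 3070240 = ((480 + 4*(-695)) + 376470) + 3070240 = ((480 - 2780) + 376470) + 3070240 = (-2300 + 376470) + 3070240 = 374170 + 3070240 = 3444410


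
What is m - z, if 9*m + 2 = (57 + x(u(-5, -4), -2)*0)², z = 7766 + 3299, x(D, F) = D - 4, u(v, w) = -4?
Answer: -96338/9 ≈ -10704.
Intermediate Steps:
x(D, F) = -4 + D
z = 11065
m = 3247/9 (m = -2/9 + (57 + (-4 - 4)*0)²/9 = -2/9 + (57 - 8*0)²/9 = -2/9 + (57 + 0)²/9 = -2/9 + (⅑)*57² = -2/9 + (⅑)*3249 = -2/9 + 361 = 3247/9 ≈ 360.78)
m - z = 3247/9 - 1*11065 = 3247/9 - 11065 = -96338/9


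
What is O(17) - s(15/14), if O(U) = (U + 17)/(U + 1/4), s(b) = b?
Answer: 869/966 ≈ 0.89959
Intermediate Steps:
O(U) = (17 + U)/(¼ + U) (O(U) = (17 + U)/(U + ¼) = (17 + U)/(¼ + U))
O(17) - s(15/14) = 4*(17 + 17)/(1 + 4*17) - 15/14 = 4*34/(1 + 68) - 15/14 = 4*34/69 - 1*15/14 = 4*(1/69)*34 - 15/14 = 136/69 - 15/14 = 869/966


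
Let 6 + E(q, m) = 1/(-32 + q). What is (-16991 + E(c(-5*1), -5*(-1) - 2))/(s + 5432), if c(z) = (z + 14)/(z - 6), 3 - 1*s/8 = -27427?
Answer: -766991/10147349 ≈ -0.075585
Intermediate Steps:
s = 219440 (s = 24 - 8*(-27427) = 24 + 219416 = 219440)
c(z) = (14 + z)/(-6 + z)
E(q, m) = -6 + 1/(-32 + q)
(-16991 + E(c(-5*1), -5*(-1) - 2))/(s + 5432) = (-16991 + (193 - 6*(14 - 5*1)/(-6 - 5*1))/(-32 + (14 - 5*1)/(-6 - 5*1)))/(219440 + 5432) = (-16991 + (193 - 6*(14 - 5)/(-6 - 5))/(-32 + (14 - 5)/(-6 - 5)))/224872 = (-16991 + (193 - 6*9/(-11))/(-32 + 9/(-11)))*(1/224872) = (-16991 + (193 - (-6)*9/11)/(-32 - 1/11*9))*(1/224872) = (-16991 + (193 - 6*(-9/11))/(-32 - 9/11))*(1/224872) = (-16991 + (193 + 54/11)/(-361/11))*(1/224872) = (-16991 - 11/361*2177/11)*(1/224872) = (-16991 - 2177/361)*(1/224872) = -6135928/361*1/224872 = -766991/10147349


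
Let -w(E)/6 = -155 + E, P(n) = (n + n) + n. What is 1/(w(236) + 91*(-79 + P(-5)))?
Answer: -1/9040 ≈ -0.00011062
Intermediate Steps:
P(n) = 3*n (P(n) = 2*n + n = 3*n)
w(E) = 930 - 6*E (w(E) = -6*(-155 + E) = 930 - 6*E)
1/(w(236) + 91*(-79 + P(-5))) = 1/((930 - 6*236) + 91*(-79 + 3*(-5))) = 1/((930 - 1416) + 91*(-79 - 15)) = 1/(-486 + 91*(-94)) = 1/(-486 - 8554) = 1/(-9040) = -1/9040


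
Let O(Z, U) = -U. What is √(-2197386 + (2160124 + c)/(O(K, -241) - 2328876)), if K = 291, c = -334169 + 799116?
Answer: I*√11915421709849337935/2328635 ≈ 1482.4*I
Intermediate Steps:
c = 464947
√(-2197386 + (2160124 + c)/(O(K, -241) - 2328876)) = √(-2197386 + (2160124 + 464947)/(-1*(-241) - 2328876)) = √(-2197386 + 2625071/(241 - 2328876)) = √(-2197386 + 2625071/(-2328635)) = √(-2197386 + 2625071*(-1/2328635)) = √(-2197386 - 2625071/2328635) = √(-5116912573181/2328635) = I*√11915421709849337935/2328635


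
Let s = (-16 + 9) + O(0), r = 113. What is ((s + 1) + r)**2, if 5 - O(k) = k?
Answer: 12544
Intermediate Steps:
O(k) = 5 - k
s = -2 (s = (-16 + 9) + (5 - 1*0) = -7 + (5 + 0) = -7 + 5 = -2)
((s + 1) + r)**2 = ((-2 + 1) + 113)**2 = (-1 + 113)**2 = 112**2 = 12544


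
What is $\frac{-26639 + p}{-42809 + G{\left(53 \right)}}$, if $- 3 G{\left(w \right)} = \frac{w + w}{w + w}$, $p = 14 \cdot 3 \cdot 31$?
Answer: $\frac{76011}{128428} \approx 0.59186$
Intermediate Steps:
$p = 1302$ ($p = 42 \cdot 31 = 1302$)
$G{\left(w \right)} = - \frac{1}{3}$ ($G{\left(w \right)} = - \frac{\left(w + w\right) \frac{1}{w + w}}{3} = - \frac{2 w \frac{1}{2 w}}{3} = \left(- \frac{1}{3}\right) 1 = - \frac{1}{3}$)
$\frac{-26639 + p}{-42809 + G{\left(53 \right)}} = \frac{-26639 + 1302}{-42809 - \frac{1}{3}} = - \frac{25337}{- \frac{128428}{3}} = \left(-25337\right) \left(- \frac{3}{128428}\right) = \frac{76011}{128428}$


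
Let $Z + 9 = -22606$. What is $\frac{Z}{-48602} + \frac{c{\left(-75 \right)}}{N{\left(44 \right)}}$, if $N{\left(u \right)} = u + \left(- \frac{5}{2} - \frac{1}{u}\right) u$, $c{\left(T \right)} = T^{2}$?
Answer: $- \frac{271871045}{3256334} \approx -83.49$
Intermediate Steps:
$Z = -22615$ ($Z = -9 - 22606 = -22615$)
$N{\left(u \right)} = u + u \left(- \frac{5}{2} - \frac{1}{u}\right)$ ($N{\left(u \right)} = u + \left(\left(-5\right) \frac{1}{2} - \frac{1}{u}\right) u = u + \left(- \frac{5}{2} - \frac{1}{u}\right) u = u + u \left(- \frac{5}{2} - \frac{1}{u}\right)$)
$\frac{Z}{-48602} + \frac{c{\left(-75 \right)}}{N{\left(44 \right)}} = - \frac{22615}{-48602} + \frac{\left(-75\right)^{2}}{-1 - 66} = \left(-22615\right) \left(- \frac{1}{48602}\right) + \frac{5625}{-1 - 66} = \frac{22615}{48602} + \frac{5625}{-67} = \frac{22615}{48602} + 5625 \left(- \frac{1}{67}\right) = \frac{22615}{48602} - \frac{5625}{67} = - \frac{271871045}{3256334}$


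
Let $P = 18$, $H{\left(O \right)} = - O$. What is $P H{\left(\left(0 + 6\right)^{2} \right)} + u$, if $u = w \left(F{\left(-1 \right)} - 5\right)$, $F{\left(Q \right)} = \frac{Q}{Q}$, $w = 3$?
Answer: $-660$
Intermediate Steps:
$F{\left(Q \right)} = 1$
$u = -12$ ($u = 3 \left(1 - 5\right) = 3 \left(-4\right) = -12$)
$P H{\left(\left(0 + 6\right)^{2} \right)} + u = 18 \left(- \left(0 + 6\right)^{2}\right) - 12 = 18 \left(- 6^{2}\right) - 12 = 18 \left(\left(-1\right) 36\right) - 12 = 18 \left(-36\right) - 12 = -648 - 12 = -660$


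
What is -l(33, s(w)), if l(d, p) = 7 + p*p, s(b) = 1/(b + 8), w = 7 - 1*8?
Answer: -344/49 ≈ -7.0204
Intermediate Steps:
w = -1 (w = 7 - 8 = -1)
s(b) = 1/(8 + b)
l(d, p) = 7 + p**2
-l(33, s(w)) = -(7 + (1/(8 - 1))**2) = -(7 + (1/7)**2) = -(7 + 1/49) = -1*344/49 = -344/49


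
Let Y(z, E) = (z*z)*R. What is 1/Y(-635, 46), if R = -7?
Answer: -1/2822575 ≈ -3.5429e-7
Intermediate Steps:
Y(z, E) = -7*z² (Y(z, E) = (z*z)*(-7) = z²*(-7) = -7*z²)
1/Y(-635, 46) = 1/(-7*(-635)²) = 1/(-7*403225) = 1/(-2822575) = -1/2822575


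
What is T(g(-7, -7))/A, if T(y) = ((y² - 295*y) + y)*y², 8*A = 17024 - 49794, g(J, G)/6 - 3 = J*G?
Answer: -2186735616/16385 ≈ -1.3346e+5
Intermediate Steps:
g(J, G) = 18 + 6*G*J (g(J, G) = 18 + 6*(J*G) = 18 + 6*(G*J) = 18 + 6*G*J)
A = -16385/4 (A = (17024 - 49794)/8 = (⅛)*(-32770) = -16385/4 ≈ -4096.3)
T(y) = y²*(y² - 294*y) (T(y) = (y² - 294*y)*y² = y²*(y² - 294*y))
T(g(-7, -7))/A = ((18 + 6*(-7)*(-7))³*(-294 + (18 + 6*(-7)*(-7))))/(-16385/4) = ((18 + 294)³*(-294 + (18 + 294)))*(-4/16385) = (312³*(-294 + 312))*(-4/16385) = (30371328*18)*(-4/16385) = 546683904*(-4/16385) = -2186735616/16385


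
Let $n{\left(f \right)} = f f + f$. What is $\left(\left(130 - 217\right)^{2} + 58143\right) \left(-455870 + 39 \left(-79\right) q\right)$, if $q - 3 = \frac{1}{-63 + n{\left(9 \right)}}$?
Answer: $- \frac{91713011776}{3} \approx -3.0571 \cdot 10^{10}$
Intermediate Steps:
$n{\left(f \right)} = f + f^{2}$ ($n{\left(f \right)} = f^{2} + f = f + f^{2}$)
$q = \frac{82}{27}$ ($q = 3 + \frac{1}{-63 + 9 \left(1 + 9\right)} = 3 + \frac{1}{-63 + 9 \cdot 10} = 3 + \frac{1}{-63 + 90} = 3 + \frac{1}{27} = \frac{82}{27} \approx 3.037$)
$\left(\left(130 - 217\right)^{2} + 58143\right) \left(-455870 + 39 \left(-79\right) q\right) = \left(\left(130 - 217\right)^{2} + 58143\right) \left(-455870 + 39 \left(-79\right) \frac{82}{27}\right) = \left(\left(130 - 217\right)^{2} + 58143\right) \left(-455870 - \frac{84214}{9}\right) = \left(\left(-87\right)^{2} + 58143\right) \left(-455870 - \frac{84214}{9}\right) = \left(7569 + 58143\right) \left(- \frac{4187044}{9}\right) = 65712 \left(- \frac{4187044}{9}\right) = - \frac{91713011776}{3}$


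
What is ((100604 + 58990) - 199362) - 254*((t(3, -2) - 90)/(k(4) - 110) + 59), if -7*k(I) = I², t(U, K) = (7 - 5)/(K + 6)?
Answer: -43195775/786 ≈ -54956.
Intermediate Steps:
t(U, K) = 2/(6 + K)
k(I) = -I²/7
((100604 + 58990) - 199362) - 254*((t(3, -2) - 90)/(k(4) - 110) + 59) = ((100604 + 58990) - 199362) - 254*((2/(6 - 2) - 90)/(-⅐*4² - 110) + 59) = (159594 - 199362) - 254*((2/4 - 90)/(-⅐*16 - 110) + 59) = -39768 - 254*((2*(¼) - 90)/(-16/7 - 110) + 59) = -39768 - 254*((½ - 90)/(-786/7) + 59) = -39768 - 254*(-179/2*(-7/786) + 59) = -39768 - 254*(1253/1572 + 59) = -39768 - 254*94001/1572 = -39768 - 11938127/786 = -43195775/786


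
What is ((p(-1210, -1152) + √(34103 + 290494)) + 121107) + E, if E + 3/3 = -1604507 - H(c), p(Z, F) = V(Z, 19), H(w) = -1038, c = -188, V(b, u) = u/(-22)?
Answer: -32612005/22 + √324597 ≈ -1.4818e+6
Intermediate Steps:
V(b, u) = -u/22 (V(b, u) = u*(-1/22) = -u/22)
p(Z, F) = -19/22 (p(Z, F) = -1/22*19 = -19/22)
E = -1603470 (E = -1 + (-1604507 - 1*(-1038)) = -1 + (-1604507 + 1038) = -1 - 1603469 = -1603470)
((p(-1210, -1152) + √(34103 + 290494)) + 121107) + E = ((-19/22 + √(34103 + 290494)) + 121107) - 1603470 = ((-19/22 + √324597) + 121107) - 1603470 = (2664335/22 + √324597) - 1603470 = -32612005/22 + √324597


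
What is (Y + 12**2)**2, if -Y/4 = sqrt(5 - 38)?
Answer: 20208 - 1152*I*sqrt(33) ≈ 20208.0 - 6617.7*I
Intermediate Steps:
Y = -4*I*sqrt(33) (Y = -4*sqrt(5 - 38) = -4*I*sqrt(33) ≈ -22.978*I)
(Y + 12**2)**2 = (-4*I*sqrt(33) + 12**2)**2 = (-4*I*sqrt(33) + 144)**2 = (144 - 4*I*sqrt(33))**2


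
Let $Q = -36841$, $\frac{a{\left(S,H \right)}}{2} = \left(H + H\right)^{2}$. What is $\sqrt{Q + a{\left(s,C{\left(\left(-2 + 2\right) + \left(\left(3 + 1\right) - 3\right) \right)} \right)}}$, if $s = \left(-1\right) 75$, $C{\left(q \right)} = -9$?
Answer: $i \sqrt{36193} \approx 190.24 i$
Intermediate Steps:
$s = -75$
$a{\left(S,H \right)} = 8 H^{2}$ ($a{\left(S,H \right)} = 2 \left(H + H\right)^{2} = 2 \left(2 H\right)^{2} = 2 \cdot 4 H^{2} = 8 H^{2}$)
$\sqrt{Q + a{\left(s,C{\left(\left(-2 + 2\right) + \left(\left(3 + 1\right) - 3\right) \right)} \right)}} = \sqrt{-36841 + 8 \left(-9\right)^{2}} = \sqrt{-36841 + 8 \cdot 81} = \sqrt{-36841 + 648} = \sqrt{-36193} = i \sqrt{36193}$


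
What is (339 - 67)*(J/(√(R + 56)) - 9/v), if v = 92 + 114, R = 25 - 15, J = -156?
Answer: -1224/103 - 7072*√66/11 ≈ -5234.9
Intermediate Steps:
R = 10
v = 206
(339 - 67)*(J/(√(R + 56)) - 9/v) = (339 - 67)*(-156/√(10 + 56) - 9/206) = 272*(-156*√66/66 - 9*1/206) = 272*(-26*√66/11 - 9/206) = 272*(-9/206 - 26*√66/11) = -1224/103 - 7072*√66/11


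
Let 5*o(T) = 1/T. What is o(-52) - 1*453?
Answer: -117781/260 ≈ -453.00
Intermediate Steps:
o(T) = 1/(5*T)
o(-52) - 1*453 = (⅕)/(-52) - 1*453 = (⅕)*(-1/52) - 453 = -1/260 - 453 = -117781/260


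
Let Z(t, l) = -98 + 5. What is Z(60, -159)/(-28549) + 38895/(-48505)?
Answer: -221180478/276953849 ≈ -0.79862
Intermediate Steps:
Z(t, l) = -93
Z(60, -159)/(-28549) + 38895/(-48505) = -93/(-28549) + 38895/(-48505) = -93*(-1/28549) + 38895*(-1/48505) = 93/28549 - 7779/9701 = -221180478/276953849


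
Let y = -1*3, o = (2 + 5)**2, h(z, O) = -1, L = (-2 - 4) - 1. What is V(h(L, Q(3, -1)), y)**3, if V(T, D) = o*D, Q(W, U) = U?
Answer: -3176523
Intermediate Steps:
L = -7 (L = -6 - 1 = -7)
o = 49 (o = 7**2 = 49)
y = -3
V(T, D) = 49*D
V(h(L, Q(3, -1)), y)**3 = (49*(-3))**3 = (-147)**3 = -3176523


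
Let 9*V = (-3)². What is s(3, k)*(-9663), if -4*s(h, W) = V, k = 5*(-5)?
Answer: 9663/4 ≈ 2415.8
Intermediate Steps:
k = -25
V = 1 (V = (⅑)*(-3)² = (⅑)*9 = 1)
s(h, W) = -¼ (s(h, W) = -¼*1 = -¼)
s(3, k)*(-9663) = -¼*(-9663) = 9663/4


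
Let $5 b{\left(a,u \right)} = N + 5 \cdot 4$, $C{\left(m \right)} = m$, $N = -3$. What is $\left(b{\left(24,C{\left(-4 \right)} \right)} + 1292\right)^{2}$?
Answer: $\frac{41951529}{25} \approx 1.6781 \cdot 10^{6}$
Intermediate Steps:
$b{\left(a,u \right)} = \frac{17}{5}$ ($b{\left(a,u \right)} = \frac{-3 + 5 \cdot 4}{5} = \frac{-3 + 20}{5} = \frac{1}{5} \cdot 17 = \frac{17}{5}$)
$\left(b{\left(24,C{\left(-4 \right)} \right)} + 1292\right)^{2} = \left(\frac{17}{5} + 1292\right)^{2} = \left(\frac{6477}{5}\right)^{2} = \frac{41951529}{25}$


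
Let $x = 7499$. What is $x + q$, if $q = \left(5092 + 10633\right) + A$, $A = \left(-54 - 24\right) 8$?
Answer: $22600$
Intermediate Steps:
$A = -624$ ($A = \left(-78\right) 8 = -624$)
$q = 15101$ ($q = \left(5092 + 10633\right) - 624 = 15725 - 624 = 15101$)
$x + q = 7499 + 15101 = 22600$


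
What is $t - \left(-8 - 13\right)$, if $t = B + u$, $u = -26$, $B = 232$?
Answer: $227$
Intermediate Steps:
$t = 206$ ($t = 232 - 26 = 206$)
$t - \left(-8 - 13\right) = 206 - \left(-8 - 13\right) = 206 - -21 = 206 + 21 = 227$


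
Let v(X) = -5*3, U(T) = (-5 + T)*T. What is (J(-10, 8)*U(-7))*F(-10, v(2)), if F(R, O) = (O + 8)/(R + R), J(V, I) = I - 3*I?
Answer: -2352/5 ≈ -470.40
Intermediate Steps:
J(V, I) = -2*I
U(T) = T*(-5 + T)
v(X) = -15
F(R, O) = (8 + O)/(2*R) (F(R, O) = (8 + O)/((2*R)) = (8 + O)*(1/(2*R)) = (8 + O)/(2*R))
(J(-10, 8)*U(-7))*F(-10, v(2)) = ((-2*8)*(-7*(-5 - 7)))*((½)*(8 - 15)/(-10)) = (-(-112)*(-12))*((½)*(-⅒)*(-7)) = -16*84*(7/20) = -1344*7/20 = -2352/5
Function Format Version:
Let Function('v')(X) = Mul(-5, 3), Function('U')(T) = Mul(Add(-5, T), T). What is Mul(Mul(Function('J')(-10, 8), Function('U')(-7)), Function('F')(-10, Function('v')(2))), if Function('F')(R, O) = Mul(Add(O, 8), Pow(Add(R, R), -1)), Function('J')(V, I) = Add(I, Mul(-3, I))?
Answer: Rational(-2352, 5) ≈ -470.40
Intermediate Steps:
Function('J')(V, I) = Mul(-2, I)
Function('U')(T) = Mul(T, Add(-5, T))
Function('v')(X) = -15
Function('F')(R, O) = Mul(Rational(1, 2), Pow(R, -1), Add(8, O)) (Function('F')(R, O) = Mul(Add(8, O), Pow(Mul(2, R), -1)) = Mul(Add(8, O), Mul(Rational(1, 2), Pow(R, -1))) = Mul(Rational(1, 2), Pow(R, -1), Add(8, O)))
Mul(Mul(Function('J')(-10, 8), Function('U')(-7)), Function('F')(-10, Function('v')(2))) = Mul(Mul(Mul(-2, 8), Mul(-7, Add(-5, -7))), Mul(Rational(1, 2), Pow(-10, -1), Add(8, -15))) = Mul(Mul(-16, Mul(-7, -12)), Mul(Rational(1, 2), Rational(-1, 10), -7)) = Mul(Mul(-16, 84), Rational(7, 20)) = Mul(-1344, Rational(7, 20)) = Rational(-2352, 5)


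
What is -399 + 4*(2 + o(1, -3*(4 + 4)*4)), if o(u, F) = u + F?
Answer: -771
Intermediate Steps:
o(u, F) = F + u
-399 + 4*(2 + o(1, -3*(4 + 4)*4)) = -399 + 4*(2 + (-3*(4 + 4)*4 + 1)) = -399 + 4*(2 + (-3*8*4 + 1)) = -399 + 4*(2 + (-24*4 + 1)) = -399 + 4*(2 + (-96 + 1)) = -399 + 4*(2 - 95) = -399 + 4*(-93) = -399 - 372 = -771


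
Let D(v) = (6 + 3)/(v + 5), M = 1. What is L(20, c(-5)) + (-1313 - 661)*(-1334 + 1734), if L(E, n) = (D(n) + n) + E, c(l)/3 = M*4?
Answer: -13422647/17 ≈ -7.8957e+5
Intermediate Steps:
D(v) = 9/(5 + v)
c(l) = 12 (c(l) = 3*(1*4) = 3*4 = 12)
L(E, n) = E + n + 9/(5 + n) (L(E, n) = (9/(5 + n) + n) + E = (n + 9/(5 + n)) + E = E + n + 9/(5 + n))
L(20, c(-5)) + (-1313 - 661)*(-1334 + 1734) = (9 + (5 + 12)*(20 + 12))/(5 + 12) + (-1313 - 661)*(-1334 + 1734) = (9 + 17*32)/17 - 1974*400 = (9 + 544)/17 - 789600 = (1/17)*553 - 789600 = 553/17 - 789600 = -13422647/17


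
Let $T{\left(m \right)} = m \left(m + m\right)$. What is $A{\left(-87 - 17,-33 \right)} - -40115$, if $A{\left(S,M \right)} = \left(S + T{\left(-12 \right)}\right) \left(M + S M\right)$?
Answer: $665531$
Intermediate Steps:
$T{\left(m \right)} = 2 m^{2}$ ($T{\left(m \right)} = m 2 m = 2 m^{2}$)
$A{\left(S,M \right)} = \left(288 + S\right) \left(M + M S\right)$ ($A{\left(S,M \right)} = \left(S + 2 \left(-12\right)^{2}\right) \left(M + S M\right) = \left(S + 2 \cdot 144\right) \left(M + M S\right) = \left(S + 288\right) \left(M + M S\right) = \left(288 + S\right) \left(M + M S\right)$)
$A{\left(-87 - 17,-33 \right)} - -40115 = - 33 \left(288 + \left(-87 - 17\right)^{2} + 289 \left(-87 - 17\right)\right) - -40115 = - 33 \left(288 + \left(-104\right)^{2} + 289 \left(-104\right)\right) + 40115 = - 33 \left(288 + 10816 - 30056\right) + 40115 = \left(-33\right) \left(-18952\right) + 40115 = 625416 + 40115 = 665531$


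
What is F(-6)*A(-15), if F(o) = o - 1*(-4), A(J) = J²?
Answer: -450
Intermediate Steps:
F(o) = 4 + o (F(o) = o + 4 = 4 + o)
F(-6)*A(-15) = (4 - 6)*(-15)² = -2*225 = -450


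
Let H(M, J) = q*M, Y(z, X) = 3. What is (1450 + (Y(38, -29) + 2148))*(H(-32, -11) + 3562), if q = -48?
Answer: 18357898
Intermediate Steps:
H(M, J) = -48*M
(1450 + (Y(38, -29) + 2148))*(H(-32, -11) + 3562) = (1450 + (3 + 2148))*(-48*(-32) + 3562) = (1450 + 2151)*(1536 + 3562) = 3601*5098 = 18357898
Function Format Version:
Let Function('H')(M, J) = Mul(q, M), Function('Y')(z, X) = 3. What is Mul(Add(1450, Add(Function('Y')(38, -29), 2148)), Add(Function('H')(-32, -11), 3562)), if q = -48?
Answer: 18357898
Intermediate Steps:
Function('H')(M, J) = Mul(-48, M)
Mul(Add(1450, Add(Function('Y')(38, -29), 2148)), Add(Function('H')(-32, -11), 3562)) = Mul(Add(1450, Add(3, 2148)), Add(Mul(-48, -32), 3562)) = Mul(Add(1450, 2151), Add(1536, 3562)) = Mul(3601, 5098) = 18357898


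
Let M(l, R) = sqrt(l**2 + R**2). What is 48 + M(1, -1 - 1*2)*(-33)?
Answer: 48 - 33*sqrt(10) ≈ -56.355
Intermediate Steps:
M(l, R) = sqrt(R**2 + l**2)
48 + M(1, -1 - 1*2)*(-33) = 48 + sqrt((-1 - 1*2)**2 + 1**2)*(-33) = 48 + sqrt((-1 - 2)**2 + 1)*(-33) = 48 + sqrt((-3)**2 + 1)*(-33) = 48 + sqrt(9 + 1)*(-33) = 48 + sqrt(10)*(-33) = 48 - 33*sqrt(10)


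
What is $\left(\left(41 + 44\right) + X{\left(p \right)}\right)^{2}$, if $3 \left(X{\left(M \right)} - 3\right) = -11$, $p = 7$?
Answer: $\frac{64009}{9} \approx 7112.1$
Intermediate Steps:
$X{\left(M \right)} = - \frac{2}{3}$ ($X{\left(M \right)} = 3 + \frac{1}{3} \left(-11\right) = 3 - \frac{11}{3} = - \frac{2}{3}$)
$\left(\left(41 + 44\right) + X{\left(p \right)}\right)^{2} = \left(\left(41 + 44\right) - \frac{2}{3}\right)^{2} = \left(85 - \frac{2}{3}\right)^{2} = \left(\frac{253}{3}\right)^{2} = \frac{64009}{9}$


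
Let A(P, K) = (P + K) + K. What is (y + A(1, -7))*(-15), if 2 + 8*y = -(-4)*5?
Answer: 645/4 ≈ 161.25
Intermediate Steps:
A(P, K) = P + 2*K (A(P, K) = (K + P) + K = P + 2*K)
y = 9/4 (y = -1/4 + (-(-4)*5)/8 = -1/4 + (-2*(-10))/8 = -1/4 + (1/8)*20 = -1/4 + 5/2 = 9/4 ≈ 2.2500)
(y + A(1, -7))*(-15) = (9/4 + (1 + 2*(-7)))*(-15) = (9/4 + (1 - 14))*(-15) = (9/4 - 13)*(-15) = -43/4*(-15) = 645/4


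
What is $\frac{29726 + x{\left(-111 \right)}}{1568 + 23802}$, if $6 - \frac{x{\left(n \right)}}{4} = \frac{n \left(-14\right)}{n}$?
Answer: $\frac{14903}{12685} \approx 1.1749$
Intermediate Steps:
$x{\left(n \right)} = 80$ ($x{\left(n \right)} = 24 - 4 \frac{n \left(-14\right)}{n} = 24 - 4 \frac{\left(-14\right) n}{n} = 24 - -56 = 24 + 56 = 80$)
$\frac{29726 + x{\left(-111 \right)}}{1568 + 23802} = \frac{29726 + 80}{1568 + 23802} = \frac{29806}{25370} = 29806 \cdot \frac{1}{25370} = \frac{14903}{12685}$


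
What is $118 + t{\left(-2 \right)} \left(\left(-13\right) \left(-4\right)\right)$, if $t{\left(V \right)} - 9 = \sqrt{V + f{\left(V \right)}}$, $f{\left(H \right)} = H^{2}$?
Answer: $586 + 52 \sqrt{2} \approx 659.54$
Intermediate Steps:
$t{\left(V \right)} = 9 + \sqrt{V + V^{2}}$
$118 + t{\left(-2 \right)} \left(\left(-13\right) \left(-4\right)\right) = 118 + \left(9 + \sqrt{- 2 \left(1 - 2\right)}\right) \left(\left(-13\right) \left(-4\right)\right) = 118 + \left(9 + \sqrt{\left(-2\right) \left(-1\right)}\right) 52 = 118 + \left(9 + \sqrt{2}\right) 52 = 118 + \left(468 + 52 \sqrt{2}\right) = 586 + 52 \sqrt{2}$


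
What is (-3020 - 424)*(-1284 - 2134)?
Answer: 11771592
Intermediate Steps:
(-3020 - 424)*(-1284 - 2134) = -3444*(-3418) = 11771592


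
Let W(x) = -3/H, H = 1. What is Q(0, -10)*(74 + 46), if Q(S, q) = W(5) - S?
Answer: -360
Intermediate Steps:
W(x) = -3 (W(x) = -3/1 = -3*1 = -3)
Q(S, q) = -3 - S
Q(0, -10)*(74 + 46) = (-3 - 1*0)*(74 + 46) = (-3 + 0)*120 = -3*120 = -360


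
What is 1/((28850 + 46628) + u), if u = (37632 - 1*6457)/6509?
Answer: 6509/491317477 ≈ 1.3248e-5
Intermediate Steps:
u = 31175/6509 (u = (37632 - 6457)*(1/6509) = 31175*(1/6509) = 31175/6509 ≈ 4.7895)
1/((28850 + 46628) + u) = 1/((28850 + 46628) + 31175/6509) = 1/(75478 + 31175/6509) = 1/(491317477/6509) = 6509/491317477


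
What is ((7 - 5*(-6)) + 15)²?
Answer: 2704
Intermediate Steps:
((7 - 5*(-6)) + 15)² = ((7 + 30) + 15)² = (37 + 15)² = 52² = 2704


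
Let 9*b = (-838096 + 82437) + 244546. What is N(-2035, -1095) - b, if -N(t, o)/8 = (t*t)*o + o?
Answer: 108831589651/3 ≈ 3.6277e+10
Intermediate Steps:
N(t, o) = -8*o - 8*o*t**2 (N(t, o) = -8*((t*t)*o + o) = -8*(t**2*o + o) = -8*(o*t**2 + o) = -8*(o + o*t**2) = -8*o - 8*o*t**2)
b = -170371/3 (b = ((-838096 + 82437) + 244546)/9 = (-755659 + 244546)/9 = (1/9)*(-511113) = -170371/3 ≈ -56790.)
N(-2035, -1095) - b = -8*(-1095)*(1 + (-2035)**2) - 1*(-170371/3) = -8*(-1095)*(1 + 4141225) + 170371/3 = -8*(-1095)*4141226 + 170371/3 = 36277139760 + 170371/3 = 108831589651/3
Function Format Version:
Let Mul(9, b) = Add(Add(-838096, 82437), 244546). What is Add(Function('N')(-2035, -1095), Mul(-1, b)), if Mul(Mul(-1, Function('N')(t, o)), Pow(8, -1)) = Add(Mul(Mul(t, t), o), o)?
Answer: Rational(108831589651, 3) ≈ 3.6277e+10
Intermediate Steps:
Function('N')(t, o) = Add(Mul(-8, o), Mul(-8, o, Pow(t, 2))) (Function('N')(t, o) = Mul(-8, Add(Mul(Mul(t, t), o), o)) = Mul(-8, Add(Mul(Pow(t, 2), o), o)) = Mul(-8, Add(Mul(o, Pow(t, 2)), o)) = Mul(-8, Add(o, Mul(o, Pow(t, 2)))) = Add(Mul(-8, o), Mul(-8, o, Pow(t, 2))))
b = Rational(-170371, 3) (b = Mul(Rational(1, 9), Add(Add(-838096, 82437), 244546)) = Mul(Rational(1, 9), Add(-755659, 244546)) = Mul(Rational(1, 9), -511113) = Rational(-170371, 3) ≈ -56790.)
Add(Function('N')(-2035, -1095), Mul(-1, b)) = Add(Mul(-8, -1095, Add(1, Pow(-2035, 2))), Mul(-1, Rational(-170371, 3))) = Add(Mul(-8, -1095, Add(1, 4141225)), Rational(170371, 3)) = Add(Mul(-8, -1095, 4141226), Rational(170371, 3)) = Add(36277139760, Rational(170371, 3)) = Rational(108831589651, 3)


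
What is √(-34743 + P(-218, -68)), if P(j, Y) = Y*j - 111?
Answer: I*√20030 ≈ 141.53*I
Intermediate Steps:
P(j, Y) = -111 + Y*j
√(-34743 + P(-218, -68)) = √(-34743 + (-111 - 68*(-218))) = √(-34743 + (-111 + 14824)) = √(-34743 + 14713) = √(-20030) = I*√20030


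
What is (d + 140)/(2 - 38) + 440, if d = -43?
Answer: 15743/36 ≈ 437.31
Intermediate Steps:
(d + 140)/(2 - 38) + 440 = (-43 + 140)/(2 - 38) + 440 = 97/(-36) + 440 = 97*(-1/36) + 440 = -97/36 + 440 = 15743/36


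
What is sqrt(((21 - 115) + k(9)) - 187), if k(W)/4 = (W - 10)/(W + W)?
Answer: I*sqrt(2531)/3 ≈ 16.77*I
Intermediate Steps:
k(W) = 2*(-10 + W)/W (k(W) = 4*((W - 10)/(W + W)) = 4*((-10 + W)/((2*W))) = 4*((-10 + W)*(1/(2*W))) = 4*((-10 + W)/(2*W)) = 2*(-10 + W)/W)
sqrt(((21 - 115) + k(9)) - 187) = sqrt(((21 - 115) + (2 - 20/9)) - 187) = sqrt((-94 + (2 - 20*1/9)) - 187) = sqrt((-94 + (2 - 20/9)) - 187) = sqrt((-94 - 2/9) - 187) = sqrt(-848/9 - 187) = sqrt(-2531/9) = I*sqrt(2531)/3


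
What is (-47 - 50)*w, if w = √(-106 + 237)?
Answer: -97*√131 ≈ -1110.2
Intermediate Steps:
w = √131 ≈ 11.446
(-47 - 50)*w = (-47 - 50)*√131 = -97*√131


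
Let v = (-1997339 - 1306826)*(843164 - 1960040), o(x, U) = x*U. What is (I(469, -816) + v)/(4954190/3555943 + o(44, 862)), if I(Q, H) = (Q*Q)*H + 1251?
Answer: 13122009650046147945/134874760294 ≈ 9.7290e+7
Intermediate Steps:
I(Q, H) = 1251 + H*Q² (I(Q, H) = Q²*H + 1251 = H*Q² + 1251 = 1251 + H*Q²)
o(x, U) = U*x
v = 3690342588540 (v = -3304165*(-1116876) = 3690342588540)
(I(469, -816) + v)/(4954190/3555943 + o(44, 862)) = ((1251 - 816*469²) + 3690342588540)/(4954190/3555943 + 862*44) = ((1251 - 816*219961) + 3690342588540)/(4954190*(1/3555943) + 37928) = ((1251 - 179488176) + 3690342588540)/(4954190/3555943 + 37928) = (-179486925 + 3690342588540)/(134874760294/3555943) = 3690163101615*(3555943/134874760294) = 13122009650046147945/134874760294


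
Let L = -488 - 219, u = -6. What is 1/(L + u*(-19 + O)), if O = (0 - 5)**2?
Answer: -1/743 ≈ -0.0013459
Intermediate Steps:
L = -707
O = 25 (O = (-5)**2 = 25)
1/(L + u*(-19 + O)) = 1/(-707 - 6*(-19 + 25)) = 1/(-707 - 6*6) = 1/(-707 - 36) = 1/(-743) = -1/743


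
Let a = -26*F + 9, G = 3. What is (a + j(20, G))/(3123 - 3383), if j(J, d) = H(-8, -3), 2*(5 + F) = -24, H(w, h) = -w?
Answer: -459/260 ≈ -1.7654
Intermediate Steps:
F = -17 (F = -5 + (½)*(-24) = -5 - 12 = -17)
j(J, d) = 8 (j(J, d) = -1*(-8) = 8)
a = 451 (a = -26*(-17) + 9 = 442 + 9 = 451)
(a + j(20, G))/(3123 - 3383) = (451 + 8)/(3123 - 3383) = 459/(-260) = 459*(-1/260) = -459/260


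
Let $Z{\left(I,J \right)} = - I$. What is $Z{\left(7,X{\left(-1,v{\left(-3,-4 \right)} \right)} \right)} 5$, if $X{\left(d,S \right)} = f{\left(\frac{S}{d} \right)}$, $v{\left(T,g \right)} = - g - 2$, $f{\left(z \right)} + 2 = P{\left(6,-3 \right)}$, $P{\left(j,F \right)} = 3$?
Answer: $-35$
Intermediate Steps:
$f{\left(z \right)} = 1$ ($f{\left(z \right)} = -2 + 3 = 1$)
$v{\left(T,g \right)} = -2 - g$
$X{\left(d,S \right)} = 1$
$Z{\left(7,X{\left(-1,v{\left(-3,-4 \right)} \right)} \right)} 5 = \left(-1\right) 7 \cdot 5 = \left(-7\right) 5 = -35$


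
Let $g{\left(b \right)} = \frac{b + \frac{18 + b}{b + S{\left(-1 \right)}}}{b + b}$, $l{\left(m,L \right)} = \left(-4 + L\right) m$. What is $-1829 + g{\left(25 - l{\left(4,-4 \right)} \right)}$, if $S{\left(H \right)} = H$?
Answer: $- \frac{3891023}{2128} \approx -1828.5$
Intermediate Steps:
$l{\left(m,L \right)} = m \left(-4 + L\right)$
$g{\left(b \right)} = \frac{b + \frac{18 + b}{-1 + b}}{2 b}$ ($g{\left(b \right)} = \frac{b + \frac{18 + b}{b - 1}}{b + b} = \frac{b + \frac{18 + b}{-1 + b}}{2 b}$)
$-1829 + g{\left(25 - l{\left(4,-4 \right)} \right)} = -1829 + \frac{18 + \left(25 - 4 \left(-4 - 4\right)\right)^{2}}{2 \left(25 - 4 \left(-4 - 4\right)\right) \left(-1 - \left(-25 + 4 \left(-4 - 4\right)\right)\right)} = -1829 + \frac{18 + \left(25 - 4 \left(-8\right)\right)^{2}}{2 \left(25 - 4 \left(-8\right)\right) \left(-1 - \left(-25 + 4 \left(-8\right)\right)\right)} = -1829 + \frac{18 + \left(25 - -32\right)^{2}}{2 \left(25 - -32\right) \left(-1 + \left(25 - -32\right)\right)} = -1829 + \frac{18 + \left(25 + 32\right)^{2}}{2 \left(25 + 32\right) \left(-1 + \left(25 + 32\right)\right)} = -1829 + \frac{18 + 57^{2}}{2 \cdot 57 \left(-1 + 57\right)} = -1829 + \frac{1}{2} \cdot \frac{1}{57} \cdot \frac{1}{56} \left(18 + 3249\right) = -1829 + \frac{1}{2} \cdot \frac{1}{57} \cdot \frac{1}{56} \cdot 3267 = -1829 + \frac{1089}{2128} = - \frac{3891023}{2128}$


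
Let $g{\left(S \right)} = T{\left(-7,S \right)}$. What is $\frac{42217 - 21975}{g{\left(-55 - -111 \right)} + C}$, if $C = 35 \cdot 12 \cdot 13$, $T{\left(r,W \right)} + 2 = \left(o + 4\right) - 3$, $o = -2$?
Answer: $\frac{20242}{5457} \approx 3.7094$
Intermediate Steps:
$T{\left(r,W \right)} = -3$ ($T{\left(r,W \right)} = -2 + \left(\left(-2 + 4\right) - 3\right) = -2 + \left(2 - 3\right) = -2 - 1 = -3$)
$g{\left(S \right)} = -3$
$C = 5460$ ($C = 420 \cdot 13 = 5460$)
$\frac{42217 - 21975}{g{\left(-55 - -111 \right)} + C} = \frac{42217 - 21975}{-3 + 5460} = \frac{20242}{5457}$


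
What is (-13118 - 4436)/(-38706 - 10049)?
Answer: 17554/48755 ≈ 0.36004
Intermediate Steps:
(-13118 - 4436)/(-38706 - 10049) = -17554/(-48755) = -17554*(-1/48755) = 17554/48755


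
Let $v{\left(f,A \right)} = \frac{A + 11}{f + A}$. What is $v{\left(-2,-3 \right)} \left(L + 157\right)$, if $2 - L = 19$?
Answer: $-224$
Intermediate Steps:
$v{\left(f,A \right)} = \frac{11 + A}{A + f}$
$L = -17$ ($L = 2 - 19 = -17$)
$v{\left(-2,-3 \right)} \left(L + 157\right) = \frac{11 - 3}{-3 - 2} \left(-17 + 157\right) = \frac{1}{-5} \cdot 8 \cdot 140 = \left(- \frac{1}{5}\right) 8 \cdot 140 = \left(- \frac{8}{5}\right) 140 = -224$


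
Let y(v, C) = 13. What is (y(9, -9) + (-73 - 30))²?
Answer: 8100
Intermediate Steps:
(y(9, -9) + (-73 - 30))² = (13 + (-73 - 30))² = (13 - 103)² = (-90)² = 8100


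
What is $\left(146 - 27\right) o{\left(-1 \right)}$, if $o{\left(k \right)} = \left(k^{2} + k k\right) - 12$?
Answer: $-1190$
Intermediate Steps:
$o{\left(k \right)} = -12 + 2 k^{2}$ ($o{\left(k \right)} = \left(k^{2} + k^{2}\right) - 12 = 2 k^{2} - 12 = -12 + 2 k^{2}$)
$\left(146 - 27\right) o{\left(-1 \right)} = \left(146 - 27\right) \left(-12 + 2 \left(-1\right)^{2}\right) = 119 \left(-12 + 2 \cdot 1\right) = 119 \left(-12 + 2\right) = 119 \left(-10\right) = -1190$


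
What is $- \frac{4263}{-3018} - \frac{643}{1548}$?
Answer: $\frac{776425}{778644} \approx 0.99715$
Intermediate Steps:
$- \frac{4263}{-3018} - \frac{643}{1548} = \left(-4263\right) \left(- \frac{1}{3018}\right) - \frac{643}{1548} = \frac{1421}{1006} - \frac{643}{1548} = \frac{776425}{778644}$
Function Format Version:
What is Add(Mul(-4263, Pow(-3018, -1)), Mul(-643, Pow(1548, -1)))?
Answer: Rational(776425, 778644) ≈ 0.99715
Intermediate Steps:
Add(Mul(-4263, Pow(-3018, -1)), Mul(-643, Pow(1548, -1))) = Add(Mul(-4263, Rational(-1, 3018)), Mul(-643, Rational(1, 1548))) = Add(Rational(1421, 1006), Rational(-643, 1548)) = Rational(776425, 778644)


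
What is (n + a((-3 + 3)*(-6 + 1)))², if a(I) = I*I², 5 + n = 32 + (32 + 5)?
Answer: 4096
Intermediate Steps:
n = 64 (n = -5 + (32 + (32 + 5)) = -5 + (32 + 37) = -5 + 69 = 64)
a(I) = I³
(n + a((-3 + 3)*(-6 + 1)))² = (64 + ((-3 + 3)*(-6 + 1))³)² = (64 + (0*(-5))³)² = (64 + 0³)² = (64 + 0)² = 64² = 4096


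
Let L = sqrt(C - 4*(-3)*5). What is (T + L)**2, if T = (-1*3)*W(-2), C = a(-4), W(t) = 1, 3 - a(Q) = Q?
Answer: (3 - sqrt(67))**2 ≈ 26.888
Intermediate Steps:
a(Q) = 3 - Q
C = 7 (C = 3 - 1*(-4) = 3 + 4 = 7)
T = -3 (T = -1*3*1 = -3*1 = -3)
L = sqrt(67) (L = sqrt(7 - 4*(-3)*5) = sqrt(7 + 12*5) = sqrt(7 + 60) = sqrt(67) ≈ 8.1853)
(T + L)**2 = (-3 + sqrt(67))**2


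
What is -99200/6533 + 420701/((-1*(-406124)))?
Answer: -37539061167/2653208092 ≈ -14.149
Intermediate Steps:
-99200/6533 + 420701/((-1*(-406124))) = -99200*1/6533 + 420701/406124 = -99200/6533 + 420701*(1/406124) = -99200/6533 + 420701/406124 = -37539061167/2653208092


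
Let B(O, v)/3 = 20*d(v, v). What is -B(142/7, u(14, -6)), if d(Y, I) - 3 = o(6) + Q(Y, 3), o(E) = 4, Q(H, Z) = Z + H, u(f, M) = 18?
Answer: -1680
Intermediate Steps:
Q(H, Z) = H + Z
d(Y, I) = 10 + Y (d(Y, I) = 3 + (4 + (Y + 3)) = 3 + (4 + (3 + Y)) = 3 + (7 + Y) = 10 + Y)
B(O, v) = 600 + 60*v (B(O, v) = 3*(20*(10 + v)) = 3*(200 + 20*v) = 600 + 60*v)
-B(142/7, u(14, -6)) = -(600 + 60*18) = -(600 + 1080) = -1*1680 = -1680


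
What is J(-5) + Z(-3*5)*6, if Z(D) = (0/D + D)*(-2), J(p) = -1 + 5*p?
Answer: 154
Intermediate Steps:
Z(D) = -2*D (Z(D) = (0 + D)*(-2) = D*(-2) = -2*D)
J(-5) + Z(-3*5)*6 = (-1 + 5*(-5)) - (-6)*5*6 = (-1 - 25) - 2*(-15)*6 = -26 + 30*6 = -26 + 180 = 154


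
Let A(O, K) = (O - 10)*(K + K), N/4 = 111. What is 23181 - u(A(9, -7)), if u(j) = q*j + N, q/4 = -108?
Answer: 28785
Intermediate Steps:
N = 444 (N = 4*111 = 444)
q = -432 (q = 4*(-108) = -432)
A(O, K) = 2*K*(-10 + O) (A(O, K) = (-10 + O)*(2*K) = 2*K*(-10 + O))
u(j) = 444 - 432*j (u(j) = -432*j + 444 = 444 - 432*j)
23181 - u(A(9, -7)) = 23181 - (444 - 864*(-7)*(-10 + 9)) = 23181 - (444 - 864*(-7)*(-1)) = 23181 - (444 - 432*14) = 23181 - (444 - 6048) = 23181 - 1*(-5604) = 23181 + 5604 = 28785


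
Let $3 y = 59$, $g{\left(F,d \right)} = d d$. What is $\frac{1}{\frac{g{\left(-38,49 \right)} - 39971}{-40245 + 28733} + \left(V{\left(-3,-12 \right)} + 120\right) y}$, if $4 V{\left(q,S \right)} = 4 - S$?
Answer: $\frac{17268}{42167251} \approx 0.00040951$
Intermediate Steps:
$g{\left(F,d \right)} = d^{2}$
$y = \frac{59}{3}$ ($y = \frac{1}{3} \cdot 59 = \frac{59}{3} \approx 19.667$)
$V{\left(q,S \right)} = 1 - \frac{S}{4}$ ($V{\left(q,S \right)} = \frac{4 - S}{4} = 1 - \frac{S}{4}$)
$\frac{1}{\frac{g{\left(-38,49 \right)} - 39971}{-40245 + 28733} + \left(V{\left(-3,-12 \right)} + 120\right) y} = \frac{1}{\frac{49^{2} - 39971}{-40245 + 28733} + \left(\left(1 - -3\right) + 120\right) \frac{59}{3}} = \frac{1}{\frac{2401 - 39971}{-11512} + \left(\left(1 + 3\right) + 120\right) \frac{59}{3}} = \frac{1}{\left(-37570\right) \left(- \frac{1}{11512}\right) + \left(4 + 120\right) \frac{59}{3}} = \frac{1}{\frac{18785}{5756} + 124 \cdot \frac{59}{3}} = \frac{1}{\frac{18785}{5756} + \frac{7316}{3}} = \frac{1}{\frac{42167251}{17268}} = \frac{17268}{42167251}$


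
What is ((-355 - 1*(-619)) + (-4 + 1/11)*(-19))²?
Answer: 13845841/121 ≈ 1.1443e+5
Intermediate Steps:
((-355 - 1*(-619)) + (-4 + 1/11)*(-19))² = ((-355 + 619) + (-4 + 1/11)*(-19))² = (264 - 43/11*(-19))² = (264 + 817/11)² = (3721/11)² = 13845841/121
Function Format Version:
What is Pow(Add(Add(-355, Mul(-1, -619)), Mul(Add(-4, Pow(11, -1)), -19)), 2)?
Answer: Rational(13845841, 121) ≈ 1.1443e+5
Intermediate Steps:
Pow(Add(Add(-355, Mul(-1, -619)), Mul(Add(-4, Pow(11, -1)), -19)), 2) = Pow(Add(Add(-355, 619), Mul(Add(-4, Rational(1, 11)), -19)), 2) = Pow(Add(264, Mul(Rational(-43, 11), -19)), 2) = Pow(Add(264, Rational(817, 11)), 2) = Pow(Rational(3721, 11), 2) = Rational(13845841, 121)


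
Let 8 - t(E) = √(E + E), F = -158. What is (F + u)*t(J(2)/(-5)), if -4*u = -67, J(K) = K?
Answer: -1130 + 113*I*√5/2 ≈ -1130.0 + 126.34*I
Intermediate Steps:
u = 67/4 (u = -¼*(-67) = 67/4 ≈ 16.750)
t(E) = 8 - √2*√E (t(E) = 8 - √(E + E) = 8 - √(2*E) = 8 - √2*√E)
(F + u)*t(J(2)/(-5)) = (-158 + 67/4)*(8 - √2*√(2/(-5))) = -565*(8 - √2*√(2*(-⅕)))/4 = -565*(8 - √2*√(-⅖))/4 = -565*(8 - √2*I*√10/5)/4 = -565*(8 - 2*I*√5/5)/4 = -1130 + 113*I*√5/2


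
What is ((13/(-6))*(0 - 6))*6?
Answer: 78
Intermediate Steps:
((13/(-6))*(0 - 6))*6 = ((13*(-⅙))*(-6))*6 = -13/6*(-6)*6 = 13*6 = 78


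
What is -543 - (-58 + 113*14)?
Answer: -2067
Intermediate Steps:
-543 - (-58 + 113*14) = -543 - (-58 + 1582) = -543 - 1*1524 = -543 - 1524 = -2067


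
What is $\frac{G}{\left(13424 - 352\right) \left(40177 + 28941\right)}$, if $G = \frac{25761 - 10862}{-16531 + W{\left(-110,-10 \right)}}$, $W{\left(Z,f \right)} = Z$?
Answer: $- \frac{14899}{15035318163936} \approx -9.9093 \cdot 10^{-10}$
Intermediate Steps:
$G = - \frac{14899}{16641}$ ($G = \frac{25761 - 10862}{-16531 - 110} = \frac{14899}{-16641} = 14899 \left(- \frac{1}{16641}\right) = - \frac{14899}{16641} \approx -0.89532$)
$\frac{G}{\left(13424 - 352\right) \left(40177 + 28941\right)} = - \frac{14899}{16641 \left(13424 - 352\right) \left(40177 + 28941\right)} = - \frac{14899}{16641 \cdot 13072 \cdot 69118} = - \frac{14899}{16641 \cdot 903510496} = \left(- \frac{14899}{16641}\right) \frac{1}{903510496} = - \frac{14899}{15035318163936}$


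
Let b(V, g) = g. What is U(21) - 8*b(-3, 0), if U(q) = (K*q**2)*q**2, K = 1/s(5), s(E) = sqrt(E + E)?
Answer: 194481*sqrt(10)/10 ≈ 61500.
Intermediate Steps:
s(E) = sqrt(2)*sqrt(E) (s(E) = sqrt(2*E) = sqrt(2)*sqrt(E))
K = sqrt(10)/10 (K = 1/(sqrt(2)*sqrt(5)) = 1/(sqrt(10)) = sqrt(10)/10 ≈ 0.31623)
U(q) = sqrt(10)*q**4/10 (U(q) = ((sqrt(10)/10)*q**2)*q**2 = (sqrt(10)*q**2/10)*q**2 = sqrt(10)*q**4/10)
U(21) - 8*b(-3, 0) = (1/10)*sqrt(10)*21**4 - 8*0 = (1/10)*sqrt(10)*194481 + 0 = 194481*sqrt(10)/10 + 0 = 194481*sqrt(10)/10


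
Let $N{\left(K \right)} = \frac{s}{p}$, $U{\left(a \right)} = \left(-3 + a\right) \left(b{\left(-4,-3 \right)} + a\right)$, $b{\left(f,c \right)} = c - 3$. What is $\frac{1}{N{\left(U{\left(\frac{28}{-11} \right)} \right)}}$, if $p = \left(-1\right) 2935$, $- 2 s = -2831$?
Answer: $- \frac{5870}{2831} \approx -2.0735$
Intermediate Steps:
$s = \frac{2831}{2}$ ($s = \left(- \frac{1}{2}\right) \left(-2831\right) = \frac{2831}{2} \approx 1415.5$)
$b{\left(f,c \right)} = -3 + c$
$p = -2935$
$U{\left(a \right)} = \left(-6 + a\right) \left(-3 + a\right)$ ($U{\left(a \right)} = \left(-3 + a\right) \left(\left(-3 - 3\right) + a\right) = \left(-3 + a\right) \left(-6 + a\right) = \left(-6 + a\right) \left(-3 + a\right)$)
$N{\left(K \right)} = - \frac{2831}{5870}$ ($N{\left(K \right)} = \frac{2831}{2 \left(-2935\right)} = \frac{2831}{2} \left(- \frac{1}{2935}\right) = - \frac{2831}{5870}$)
$\frac{1}{N{\left(U{\left(\frac{28}{-11} \right)} \right)}} = \frac{1}{- \frac{2831}{5870}} = - \frac{5870}{2831}$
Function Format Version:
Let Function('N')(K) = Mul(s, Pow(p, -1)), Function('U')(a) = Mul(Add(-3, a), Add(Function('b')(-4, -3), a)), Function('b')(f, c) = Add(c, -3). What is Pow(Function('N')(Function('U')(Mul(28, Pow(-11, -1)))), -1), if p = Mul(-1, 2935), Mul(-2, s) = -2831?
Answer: Rational(-5870, 2831) ≈ -2.0735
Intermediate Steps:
s = Rational(2831, 2) (s = Mul(Rational(-1, 2), -2831) = Rational(2831, 2) ≈ 1415.5)
Function('b')(f, c) = Add(-3, c)
p = -2935
Function('U')(a) = Mul(Add(-6, a), Add(-3, a)) (Function('U')(a) = Mul(Add(-3, a), Add(Add(-3, -3), a)) = Mul(Add(-3, a), Add(-6, a)) = Mul(Add(-6, a), Add(-3, a)))
Function('N')(K) = Rational(-2831, 5870) (Function('N')(K) = Mul(Rational(2831, 2), Pow(-2935, -1)) = Mul(Rational(2831, 2), Rational(-1, 2935)) = Rational(-2831, 5870))
Pow(Function('N')(Function('U')(Mul(28, Pow(-11, -1)))), -1) = Pow(Rational(-2831, 5870), -1) = Rational(-5870, 2831)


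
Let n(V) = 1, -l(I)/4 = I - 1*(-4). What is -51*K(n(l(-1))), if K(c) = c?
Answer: -51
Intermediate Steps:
l(I) = -16 - 4*I (l(I) = -4*(I - 1*(-4)) = -4*(I + 4) = -4*(4 + I) = -16 - 4*I)
-51*K(n(l(-1))) = -51*1 = -51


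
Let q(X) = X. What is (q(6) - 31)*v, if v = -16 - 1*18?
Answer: 850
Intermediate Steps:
v = -34 (v = -16 - 18 = -34)
(q(6) - 31)*v = (6 - 31)*(-34) = -25*(-34) = 850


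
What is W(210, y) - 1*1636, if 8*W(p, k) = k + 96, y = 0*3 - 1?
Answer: -12993/8 ≈ -1624.1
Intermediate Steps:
y = -1 (y = 0 - 1 = -1)
W(p, k) = 12 + k/8 (W(p, k) = (k + 96)/8 = (96 + k)/8 = 12 + k/8)
W(210, y) - 1*1636 = (12 + (⅛)*(-1)) - 1*1636 = (12 - ⅛) - 1636 = 95/8 - 1636 = -12993/8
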